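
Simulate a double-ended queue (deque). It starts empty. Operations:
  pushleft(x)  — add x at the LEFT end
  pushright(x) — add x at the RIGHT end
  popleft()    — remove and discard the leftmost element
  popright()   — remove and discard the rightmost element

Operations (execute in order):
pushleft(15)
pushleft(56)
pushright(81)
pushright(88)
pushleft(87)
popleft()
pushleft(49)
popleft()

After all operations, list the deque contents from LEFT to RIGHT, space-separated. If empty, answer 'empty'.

pushleft(15): [15]
pushleft(56): [56, 15]
pushright(81): [56, 15, 81]
pushright(88): [56, 15, 81, 88]
pushleft(87): [87, 56, 15, 81, 88]
popleft(): [56, 15, 81, 88]
pushleft(49): [49, 56, 15, 81, 88]
popleft(): [56, 15, 81, 88]

Answer: 56 15 81 88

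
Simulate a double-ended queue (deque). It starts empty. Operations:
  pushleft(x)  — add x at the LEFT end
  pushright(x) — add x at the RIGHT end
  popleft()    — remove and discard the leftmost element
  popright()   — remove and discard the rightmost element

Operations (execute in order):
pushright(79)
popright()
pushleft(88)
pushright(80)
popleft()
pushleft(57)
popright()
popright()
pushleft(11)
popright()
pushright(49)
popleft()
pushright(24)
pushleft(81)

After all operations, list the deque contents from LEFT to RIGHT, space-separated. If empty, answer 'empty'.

Answer: 81 24

Derivation:
pushright(79): [79]
popright(): []
pushleft(88): [88]
pushright(80): [88, 80]
popleft(): [80]
pushleft(57): [57, 80]
popright(): [57]
popright(): []
pushleft(11): [11]
popright(): []
pushright(49): [49]
popleft(): []
pushright(24): [24]
pushleft(81): [81, 24]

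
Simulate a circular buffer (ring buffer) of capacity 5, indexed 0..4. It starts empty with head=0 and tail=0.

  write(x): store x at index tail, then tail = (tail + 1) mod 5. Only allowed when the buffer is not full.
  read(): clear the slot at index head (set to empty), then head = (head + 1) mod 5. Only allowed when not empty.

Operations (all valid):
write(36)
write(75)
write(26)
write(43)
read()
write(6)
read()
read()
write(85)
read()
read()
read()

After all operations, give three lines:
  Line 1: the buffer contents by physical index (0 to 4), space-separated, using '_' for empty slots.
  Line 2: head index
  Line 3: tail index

write(36): buf=[36 _ _ _ _], head=0, tail=1, size=1
write(75): buf=[36 75 _ _ _], head=0, tail=2, size=2
write(26): buf=[36 75 26 _ _], head=0, tail=3, size=3
write(43): buf=[36 75 26 43 _], head=0, tail=4, size=4
read(): buf=[_ 75 26 43 _], head=1, tail=4, size=3
write(6): buf=[_ 75 26 43 6], head=1, tail=0, size=4
read(): buf=[_ _ 26 43 6], head=2, tail=0, size=3
read(): buf=[_ _ _ 43 6], head=3, tail=0, size=2
write(85): buf=[85 _ _ 43 6], head=3, tail=1, size=3
read(): buf=[85 _ _ _ 6], head=4, tail=1, size=2
read(): buf=[85 _ _ _ _], head=0, tail=1, size=1
read(): buf=[_ _ _ _ _], head=1, tail=1, size=0

Answer: _ _ _ _ _
1
1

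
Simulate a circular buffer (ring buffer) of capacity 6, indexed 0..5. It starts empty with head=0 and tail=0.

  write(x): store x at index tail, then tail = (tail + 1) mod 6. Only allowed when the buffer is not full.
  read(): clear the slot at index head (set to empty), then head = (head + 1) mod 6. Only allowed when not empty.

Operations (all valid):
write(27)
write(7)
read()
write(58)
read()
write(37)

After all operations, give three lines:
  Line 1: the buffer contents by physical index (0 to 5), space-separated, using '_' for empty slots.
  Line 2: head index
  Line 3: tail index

write(27): buf=[27 _ _ _ _ _], head=0, tail=1, size=1
write(7): buf=[27 7 _ _ _ _], head=0, tail=2, size=2
read(): buf=[_ 7 _ _ _ _], head=1, tail=2, size=1
write(58): buf=[_ 7 58 _ _ _], head=1, tail=3, size=2
read(): buf=[_ _ 58 _ _ _], head=2, tail=3, size=1
write(37): buf=[_ _ 58 37 _ _], head=2, tail=4, size=2

Answer: _ _ 58 37 _ _
2
4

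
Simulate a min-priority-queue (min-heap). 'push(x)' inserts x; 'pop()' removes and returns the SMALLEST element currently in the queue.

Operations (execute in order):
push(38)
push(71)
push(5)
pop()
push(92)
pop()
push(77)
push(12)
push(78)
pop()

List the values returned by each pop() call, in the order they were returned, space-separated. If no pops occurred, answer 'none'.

Answer: 5 38 12

Derivation:
push(38): heap contents = [38]
push(71): heap contents = [38, 71]
push(5): heap contents = [5, 38, 71]
pop() → 5: heap contents = [38, 71]
push(92): heap contents = [38, 71, 92]
pop() → 38: heap contents = [71, 92]
push(77): heap contents = [71, 77, 92]
push(12): heap contents = [12, 71, 77, 92]
push(78): heap contents = [12, 71, 77, 78, 92]
pop() → 12: heap contents = [71, 77, 78, 92]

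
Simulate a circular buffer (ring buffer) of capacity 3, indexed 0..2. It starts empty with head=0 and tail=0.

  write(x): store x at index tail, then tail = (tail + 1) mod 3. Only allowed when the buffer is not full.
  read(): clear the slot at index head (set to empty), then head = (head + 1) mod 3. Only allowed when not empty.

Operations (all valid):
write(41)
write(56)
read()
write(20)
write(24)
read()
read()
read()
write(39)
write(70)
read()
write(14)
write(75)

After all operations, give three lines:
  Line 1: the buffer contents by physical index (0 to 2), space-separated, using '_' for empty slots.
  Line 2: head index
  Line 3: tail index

Answer: 14 75 70
2
2

Derivation:
write(41): buf=[41 _ _], head=0, tail=1, size=1
write(56): buf=[41 56 _], head=0, tail=2, size=2
read(): buf=[_ 56 _], head=1, tail=2, size=1
write(20): buf=[_ 56 20], head=1, tail=0, size=2
write(24): buf=[24 56 20], head=1, tail=1, size=3
read(): buf=[24 _ 20], head=2, tail=1, size=2
read(): buf=[24 _ _], head=0, tail=1, size=1
read(): buf=[_ _ _], head=1, tail=1, size=0
write(39): buf=[_ 39 _], head=1, tail=2, size=1
write(70): buf=[_ 39 70], head=1, tail=0, size=2
read(): buf=[_ _ 70], head=2, tail=0, size=1
write(14): buf=[14 _ 70], head=2, tail=1, size=2
write(75): buf=[14 75 70], head=2, tail=2, size=3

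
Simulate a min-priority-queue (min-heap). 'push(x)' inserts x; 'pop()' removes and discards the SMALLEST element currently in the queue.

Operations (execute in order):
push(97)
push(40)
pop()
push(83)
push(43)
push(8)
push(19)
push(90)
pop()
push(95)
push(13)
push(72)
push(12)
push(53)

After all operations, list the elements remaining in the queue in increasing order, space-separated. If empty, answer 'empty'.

Answer: 12 13 19 43 53 72 83 90 95 97

Derivation:
push(97): heap contents = [97]
push(40): heap contents = [40, 97]
pop() → 40: heap contents = [97]
push(83): heap contents = [83, 97]
push(43): heap contents = [43, 83, 97]
push(8): heap contents = [8, 43, 83, 97]
push(19): heap contents = [8, 19, 43, 83, 97]
push(90): heap contents = [8, 19, 43, 83, 90, 97]
pop() → 8: heap contents = [19, 43, 83, 90, 97]
push(95): heap contents = [19, 43, 83, 90, 95, 97]
push(13): heap contents = [13, 19, 43, 83, 90, 95, 97]
push(72): heap contents = [13, 19, 43, 72, 83, 90, 95, 97]
push(12): heap contents = [12, 13, 19, 43, 72, 83, 90, 95, 97]
push(53): heap contents = [12, 13, 19, 43, 53, 72, 83, 90, 95, 97]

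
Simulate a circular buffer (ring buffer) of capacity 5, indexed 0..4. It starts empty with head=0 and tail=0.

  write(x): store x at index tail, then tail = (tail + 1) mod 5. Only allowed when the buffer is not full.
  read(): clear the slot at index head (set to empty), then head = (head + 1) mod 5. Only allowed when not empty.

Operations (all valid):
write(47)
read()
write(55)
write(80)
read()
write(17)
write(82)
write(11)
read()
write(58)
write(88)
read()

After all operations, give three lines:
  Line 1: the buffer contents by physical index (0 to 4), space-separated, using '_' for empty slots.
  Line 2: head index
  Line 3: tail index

write(47): buf=[47 _ _ _ _], head=0, tail=1, size=1
read(): buf=[_ _ _ _ _], head=1, tail=1, size=0
write(55): buf=[_ 55 _ _ _], head=1, tail=2, size=1
write(80): buf=[_ 55 80 _ _], head=1, tail=3, size=2
read(): buf=[_ _ 80 _ _], head=2, tail=3, size=1
write(17): buf=[_ _ 80 17 _], head=2, tail=4, size=2
write(82): buf=[_ _ 80 17 82], head=2, tail=0, size=3
write(11): buf=[11 _ 80 17 82], head=2, tail=1, size=4
read(): buf=[11 _ _ 17 82], head=3, tail=1, size=3
write(58): buf=[11 58 _ 17 82], head=3, tail=2, size=4
write(88): buf=[11 58 88 17 82], head=3, tail=3, size=5
read(): buf=[11 58 88 _ 82], head=4, tail=3, size=4

Answer: 11 58 88 _ 82
4
3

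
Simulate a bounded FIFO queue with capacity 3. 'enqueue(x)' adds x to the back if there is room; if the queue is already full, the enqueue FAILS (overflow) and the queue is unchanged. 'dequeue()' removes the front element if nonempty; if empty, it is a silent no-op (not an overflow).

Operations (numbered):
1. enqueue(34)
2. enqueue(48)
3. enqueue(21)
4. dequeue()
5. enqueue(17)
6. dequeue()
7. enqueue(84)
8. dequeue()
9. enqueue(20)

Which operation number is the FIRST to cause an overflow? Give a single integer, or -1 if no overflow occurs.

1. enqueue(34): size=1
2. enqueue(48): size=2
3. enqueue(21): size=3
4. dequeue(): size=2
5. enqueue(17): size=3
6. dequeue(): size=2
7. enqueue(84): size=3
8. dequeue(): size=2
9. enqueue(20): size=3

Answer: -1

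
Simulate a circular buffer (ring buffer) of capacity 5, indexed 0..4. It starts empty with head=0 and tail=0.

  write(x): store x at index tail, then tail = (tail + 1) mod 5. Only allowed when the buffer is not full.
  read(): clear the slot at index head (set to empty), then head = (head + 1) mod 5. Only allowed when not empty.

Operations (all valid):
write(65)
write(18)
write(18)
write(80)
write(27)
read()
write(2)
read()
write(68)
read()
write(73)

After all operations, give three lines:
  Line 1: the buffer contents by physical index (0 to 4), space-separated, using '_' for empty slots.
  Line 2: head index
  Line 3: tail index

Answer: 2 68 73 80 27
3
3

Derivation:
write(65): buf=[65 _ _ _ _], head=0, tail=1, size=1
write(18): buf=[65 18 _ _ _], head=0, tail=2, size=2
write(18): buf=[65 18 18 _ _], head=0, tail=3, size=3
write(80): buf=[65 18 18 80 _], head=0, tail=4, size=4
write(27): buf=[65 18 18 80 27], head=0, tail=0, size=5
read(): buf=[_ 18 18 80 27], head=1, tail=0, size=4
write(2): buf=[2 18 18 80 27], head=1, tail=1, size=5
read(): buf=[2 _ 18 80 27], head=2, tail=1, size=4
write(68): buf=[2 68 18 80 27], head=2, tail=2, size=5
read(): buf=[2 68 _ 80 27], head=3, tail=2, size=4
write(73): buf=[2 68 73 80 27], head=3, tail=3, size=5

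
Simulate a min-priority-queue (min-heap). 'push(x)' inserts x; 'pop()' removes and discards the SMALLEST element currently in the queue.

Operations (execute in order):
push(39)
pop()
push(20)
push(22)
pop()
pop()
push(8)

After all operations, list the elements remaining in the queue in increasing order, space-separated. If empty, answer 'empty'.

Answer: 8

Derivation:
push(39): heap contents = [39]
pop() → 39: heap contents = []
push(20): heap contents = [20]
push(22): heap contents = [20, 22]
pop() → 20: heap contents = [22]
pop() → 22: heap contents = []
push(8): heap contents = [8]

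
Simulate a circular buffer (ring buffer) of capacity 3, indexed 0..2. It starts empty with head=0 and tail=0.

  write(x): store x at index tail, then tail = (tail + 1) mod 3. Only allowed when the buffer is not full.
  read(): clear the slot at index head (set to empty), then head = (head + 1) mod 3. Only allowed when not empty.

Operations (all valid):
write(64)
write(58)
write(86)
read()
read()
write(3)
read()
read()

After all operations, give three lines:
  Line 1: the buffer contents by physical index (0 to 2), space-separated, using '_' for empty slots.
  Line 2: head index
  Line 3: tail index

write(64): buf=[64 _ _], head=0, tail=1, size=1
write(58): buf=[64 58 _], head=0, tail=2, size=2
write(86): buf=[64 58 86], head=0, tail=0, size=3
read(): buf=[_ 58 86], head=1, tail=0, size=2
read(): buf=[_ _ 86], head=2, tail=0, size=1
write(3): buf=[3 _ 86], head=2, tail=1, size=2
read(): buf=[3 _ _], head=0, tail=1, size=1
read(): buf=[_ _ _], head=1, tail=1, size=0

Answer: _ _ _
1
1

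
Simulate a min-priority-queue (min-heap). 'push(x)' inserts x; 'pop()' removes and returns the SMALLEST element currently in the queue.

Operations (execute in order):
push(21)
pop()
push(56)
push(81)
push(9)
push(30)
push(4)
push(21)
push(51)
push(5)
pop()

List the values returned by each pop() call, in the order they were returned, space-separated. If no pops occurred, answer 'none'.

push(21): heap contents = [21]
pop() → 21: heap contents = []
push(56): heap contents = [56]
push(81): heap contents = [56, 81]
push(9): heap contents = [9, 56, 81]
push(30): heap contents = [9, 30, 56, 81]
push(4): heap contents = [4, 9, 30, 56, 81]
push(21): heap contents = [4, 9, 21, 30, 56, 81]
push(51): heap contents = [4, 9, 21, 30, 51, 56, 81]
push(5): heap contents = [4, 5, 9, 21, 30, 51, 56, 81]
pop() → 4: heap contents = [5, 9, 21, 30, 51, 56, 81]

Answer: 21 4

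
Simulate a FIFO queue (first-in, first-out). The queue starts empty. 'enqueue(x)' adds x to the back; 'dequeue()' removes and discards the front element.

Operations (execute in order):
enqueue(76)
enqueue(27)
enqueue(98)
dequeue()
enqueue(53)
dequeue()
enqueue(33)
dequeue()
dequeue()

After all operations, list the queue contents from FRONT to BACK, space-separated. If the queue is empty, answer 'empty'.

enqueue(76): [76]
enqueue(27): [76, 27]
enqueue(98): [76, 27, 98]
dequeue(): [27, 98]
enqueue(53): [27, 98, 53]
dequeue(): [98, 53]
enqueue(33): [98, 53, 33]
dequeue(): [53, 33]
dequeue(): [33]

Answer: 33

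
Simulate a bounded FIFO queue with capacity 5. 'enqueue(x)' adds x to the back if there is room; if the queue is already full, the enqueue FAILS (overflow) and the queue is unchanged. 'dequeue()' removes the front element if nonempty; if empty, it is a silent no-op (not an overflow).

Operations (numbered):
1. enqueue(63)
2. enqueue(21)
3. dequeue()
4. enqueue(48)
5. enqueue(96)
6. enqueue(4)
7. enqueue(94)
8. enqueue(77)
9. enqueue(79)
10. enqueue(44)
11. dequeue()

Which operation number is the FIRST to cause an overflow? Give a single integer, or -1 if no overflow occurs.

1. enqueue(63): size=1
2. enqueue(21): size=2
3. dequeue(): size=1
4. enqueue(48): size=2
5. enqueue(96): size=3
6. enqueue(4): size=4
7. enqueue(94): size=5
8. enqueue(77): size=5=cap → OVERFLOW (fail)
9. enqueue(79): size=5=cap → OVERFLOW (fail)
10. enqueue(44): size=5=cap → OVERFLOW (fail)
11. dequeue(): size=4

Answer: 8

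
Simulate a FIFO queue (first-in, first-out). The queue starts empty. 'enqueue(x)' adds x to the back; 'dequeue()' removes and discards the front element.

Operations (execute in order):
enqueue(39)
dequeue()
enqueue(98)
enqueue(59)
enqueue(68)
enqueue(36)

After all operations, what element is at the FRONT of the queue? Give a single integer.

enqueue(39): queue = [39]
dequeue(): queue = []
enqueue(98): queue = [98]
enqueue(59): queue = [98, 59]
enqueue(68): queue = [98, 59, 68]
enqueue(36): queue = [98, 59, 68, 36]

Answer: 98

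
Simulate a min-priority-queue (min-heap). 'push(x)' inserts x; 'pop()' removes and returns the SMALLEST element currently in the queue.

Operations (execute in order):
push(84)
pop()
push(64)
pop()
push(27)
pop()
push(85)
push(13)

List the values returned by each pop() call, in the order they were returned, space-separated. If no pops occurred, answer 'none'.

Answer: 84 64 27

Derivation:
push(84): heap contents = [84]
pop() → 84: heap contents = []
push(64): heap contents = [64]
pop() → 64: heap contents = []
push(27): heap contents = [27]
pop() → 27: heap contents = []
push(85): heap contents = [85]
push(13): heap contents = [13, 85]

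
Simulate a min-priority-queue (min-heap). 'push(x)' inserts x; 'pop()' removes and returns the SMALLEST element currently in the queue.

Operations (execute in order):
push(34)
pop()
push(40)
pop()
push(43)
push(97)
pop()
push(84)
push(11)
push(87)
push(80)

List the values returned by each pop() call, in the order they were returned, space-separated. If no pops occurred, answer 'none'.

Answer: 34 40 43

Derivation:
push(34): heap contents = [34]
pop() → 34: heap contents = []
push(40): heap contents = [40]
pop() → 40: heap contents = []
push(43): heap contents = [43]
push(97): heap contents = [43, 97]
pop() → 43: heap contents = [97]
push(84): heap contents = [84, 97]
push(11): heap contents = [11, 84, 97]
push(87): heap contents = [11, 84, 87, 97]
push(80): heap contents = [11, 80, 84, 87, 97]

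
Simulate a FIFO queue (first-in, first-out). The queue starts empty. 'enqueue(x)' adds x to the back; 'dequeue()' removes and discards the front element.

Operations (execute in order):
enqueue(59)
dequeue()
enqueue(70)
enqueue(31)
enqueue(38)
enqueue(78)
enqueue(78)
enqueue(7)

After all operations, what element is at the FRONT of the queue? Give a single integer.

Answer: 70

Derivation:
enqueue(59): queue = [59]
dequeue(): queue = []
enqueue(70): queue = [70]
enqueue(31): queue = [70, 31]
enqueue(38): queue = [70, 31, 38]
enqueue(78): queue = [70, 31, 38, 78]
enqueue(78): queue = [70, 31, 38, 78, 78]
enqueue(7): queue = [70, 31, 38, 78, 78, 7]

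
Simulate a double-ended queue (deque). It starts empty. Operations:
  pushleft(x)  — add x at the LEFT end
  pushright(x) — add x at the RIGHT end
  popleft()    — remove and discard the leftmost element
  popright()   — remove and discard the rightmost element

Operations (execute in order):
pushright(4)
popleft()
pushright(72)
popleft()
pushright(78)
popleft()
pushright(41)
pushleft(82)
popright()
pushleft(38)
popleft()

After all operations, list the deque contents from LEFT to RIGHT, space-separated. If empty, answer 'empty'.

Answer: 82

Derivation:
pushright(4): [4]
popleft(): []
pushright(72): [72]
popleft(): []
pushright(78): [78]
popleft(): []
pushright(41): [41]
pushleft(82): [82, 41]
popright(): [82]
pushleft(38): [38, 82]
popleft(): [82]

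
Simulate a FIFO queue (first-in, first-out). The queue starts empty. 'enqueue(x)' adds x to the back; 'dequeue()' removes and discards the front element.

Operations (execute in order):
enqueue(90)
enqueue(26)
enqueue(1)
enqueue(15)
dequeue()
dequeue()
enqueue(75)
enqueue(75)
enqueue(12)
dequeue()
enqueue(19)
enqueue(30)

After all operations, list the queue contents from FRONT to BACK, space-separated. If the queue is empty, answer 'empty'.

enqueue(90): [90]
enqueue(26): [90, 26]
enqueue(1): [90, 26, 1]
enqueue(15): [90, 26, 1, 15]
dequeue(): [26, 1, 15]
dequeue(): [1, 15]
enqueue(75): [1, 15, 75]
enqueue(75): [1, 15, 75, 75]
enqueue(12): [1, 15, 75, 75, 12]
dequeue(): [15, 75, 75, 12]
enqueue(19): [15, 75, 75, 12, 19]
enqueue(30): [15, 75, 75, 12, 19, 30]

Answer: 15 75 75 12 19 30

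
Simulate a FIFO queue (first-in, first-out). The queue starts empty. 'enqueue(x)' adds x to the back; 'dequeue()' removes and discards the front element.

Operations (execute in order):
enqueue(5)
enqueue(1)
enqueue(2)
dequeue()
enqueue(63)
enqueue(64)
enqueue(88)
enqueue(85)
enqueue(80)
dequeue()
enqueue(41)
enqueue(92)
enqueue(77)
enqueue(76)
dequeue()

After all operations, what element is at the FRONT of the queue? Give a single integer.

enqueue(5): queue = [5]
enqueue(1): queue = [5, 1]
enqueue(2): queue = [5, 1, 2]
dequeue(): queue = [1, 2]
enqueue(63): queue = [1, 2, 63]
enqueue(64): queue = [1, 2, 63, 64]
enqueue(88): queue = [1, 2, 63, 64, 88]
enqueue(85): queue = [1, 2, 63, 64, 88, 85]
enqueue(80): queue = [1, 2, 63, 64, 88, 85, 80]
dequeue(): queue = [2, 63, 64, 88, 85, 80]
enqueue(41): queue = [2, 63, 64, 88, 85, 80, 41]
enqueue(92): queue = [2, 63, 64, 88, 85, 80, 41, 92]
enqueue(77): queue = [2, 63, 64, 88, 85, 80, 41, 92, 77]
enqueue(76): queue = [2, 63, 64, 88, 85, 80, 41, 92, 77, 76]
dequeue(): queue = [63, 64, 88, 85, 80, 41, 92, 77, 76]

Answer: 63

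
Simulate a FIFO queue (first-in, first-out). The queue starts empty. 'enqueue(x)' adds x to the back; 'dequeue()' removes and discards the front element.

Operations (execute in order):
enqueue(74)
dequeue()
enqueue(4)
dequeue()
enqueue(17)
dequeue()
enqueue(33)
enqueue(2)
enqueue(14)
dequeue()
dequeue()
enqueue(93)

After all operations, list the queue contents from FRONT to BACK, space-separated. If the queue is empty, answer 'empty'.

enqueue(74): [74]
dequeue(): []
enqueue(4): [4]
dequeue(): []
enqueue(17): [17]
dequeue(): []
enqueue(33): [33]
enqueue(2): [33, 2]
enqueue(14): [33, 2, 14]
dequeue(): [2, 14]
dequeue(): [14]
enqueue(93): [14, 93]

Answer: 14 93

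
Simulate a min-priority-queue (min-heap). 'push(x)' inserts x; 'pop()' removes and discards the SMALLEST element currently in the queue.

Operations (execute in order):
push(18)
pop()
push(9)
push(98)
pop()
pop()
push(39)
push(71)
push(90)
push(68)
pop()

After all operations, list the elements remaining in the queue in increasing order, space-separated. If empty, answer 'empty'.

push(18): heap contents = [18]
pop() → 18: heap contents = []
push(9): heap contents = [9]
push(98): heap contents = [9, 98]
pop() → 9: heap contents = [98]
pop() → 98: heap contents = []
push(39): heap contents = [39]
push(71): heap contents = [39, 71]
push(90): heap contents = [39, 71, 90]
push(68): heap contents = [39, 68, 71, 90]
pop() → 39: heap contents = [68, 71, 90]

Answer: 68 71 90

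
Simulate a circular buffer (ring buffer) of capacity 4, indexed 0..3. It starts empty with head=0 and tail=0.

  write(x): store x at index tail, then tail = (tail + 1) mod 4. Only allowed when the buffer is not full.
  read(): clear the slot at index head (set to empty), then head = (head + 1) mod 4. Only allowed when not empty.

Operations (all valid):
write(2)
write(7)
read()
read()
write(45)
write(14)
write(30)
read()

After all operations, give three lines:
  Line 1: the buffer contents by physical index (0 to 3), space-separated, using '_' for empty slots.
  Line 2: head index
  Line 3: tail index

Answer: 30 _ _ 14
3
1

Derivation:
write(2): buf=[2 _ _ _], head=0, tail=1, size=1
write(7): buf=[2 7 _ _], head=0, tail=2, size=2
read(): buf=[_ 7 _ _], head=1, tail=2, size=1
read(): buf=[_ _ _ _], head=2, tail=2, size=0
write(45): buf=[_ _ 45 _], head=2, tail=3, size=1
write(14): buf=[_ _ 45 14], head=2, tail=0, size=2
write(30): buf=[30 _ 45 14], head=2, tail=1, size=3
read(): buf=[30 _ _ 14], head=3, tail=1, size=2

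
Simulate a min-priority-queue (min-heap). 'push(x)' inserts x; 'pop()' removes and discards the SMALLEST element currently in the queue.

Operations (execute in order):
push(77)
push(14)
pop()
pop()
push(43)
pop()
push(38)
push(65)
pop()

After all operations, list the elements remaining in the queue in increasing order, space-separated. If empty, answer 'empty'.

Answer: 65

Derivation:
push(77): heap contents = [77]
push(14): heap contents = [14, 77]
pop() → 14: heap contents = [77]
pop() → 77: heap contents = []
push(43): heap contents = [43]
pop() → 43: heap contents = []
push(38): heap contents = [38]
push(65): heap contents = [38, 65]
pop() → 38: heap contents = [65]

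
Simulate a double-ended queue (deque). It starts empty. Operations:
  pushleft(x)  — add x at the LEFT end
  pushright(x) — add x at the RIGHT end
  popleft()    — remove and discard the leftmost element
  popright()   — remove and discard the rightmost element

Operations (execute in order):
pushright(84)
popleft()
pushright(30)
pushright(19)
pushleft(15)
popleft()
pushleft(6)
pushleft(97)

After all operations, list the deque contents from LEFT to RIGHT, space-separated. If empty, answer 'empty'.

pushright(84): [84]
popleft(): []
pushright(30): [30]
pushright(19): [30, 19]
pushleft(15): [15, 30, 19]
popleft(): [30, 19]
pushleft(6): [6, 30, 19]
pushleft(97): [97, 6, 30, 19]

Answer: 97 6 30 19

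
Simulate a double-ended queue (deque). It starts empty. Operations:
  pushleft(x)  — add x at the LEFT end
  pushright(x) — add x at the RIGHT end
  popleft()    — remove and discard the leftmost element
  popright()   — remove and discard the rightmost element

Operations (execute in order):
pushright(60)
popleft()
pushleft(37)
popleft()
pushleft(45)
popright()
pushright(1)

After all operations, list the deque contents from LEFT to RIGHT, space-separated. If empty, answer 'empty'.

pushright(60): [60]
popleft(): []
pushleft(37): [37]
popleft(): []
pushleft(45): [45]
popright(): []
pushright(1): [1]

Answer: 1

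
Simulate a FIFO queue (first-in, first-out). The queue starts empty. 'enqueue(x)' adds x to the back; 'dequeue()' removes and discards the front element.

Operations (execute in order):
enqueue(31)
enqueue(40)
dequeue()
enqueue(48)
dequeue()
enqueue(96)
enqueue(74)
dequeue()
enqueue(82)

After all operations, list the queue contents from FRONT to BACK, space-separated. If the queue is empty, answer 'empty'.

Answer: 96 74 82

Derivation:
enqueue(31): [31]
enqueue(40): [31, 40]
dequeue(): [40]
enqueue(48): [40, 48]
dequeue(): [48]
enqueue(96): [48, 96]
enqueue(74): [48, 96, 74]
dequeue(): [96, 74]
enqueue(82): [96, 74, 82]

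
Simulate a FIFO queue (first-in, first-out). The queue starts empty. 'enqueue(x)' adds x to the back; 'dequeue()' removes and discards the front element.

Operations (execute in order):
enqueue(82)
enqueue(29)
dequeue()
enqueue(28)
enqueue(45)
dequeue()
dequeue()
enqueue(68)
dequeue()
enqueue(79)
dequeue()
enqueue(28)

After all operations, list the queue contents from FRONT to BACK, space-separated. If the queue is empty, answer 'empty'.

Answer: 79 28

Derivation:
enqueue(82): [82]
enqueue(29): [82, 29]
dequeue(): [29]
enqueue(28): [29, 28]
enqueue(45): [29, 28, 45]
dequeue(): [28, 45]
dequeue(): [45]
enqueue(68): [45, 68]
dequeue(): [68]
enqueue(79): [68, 79]
dequeue(): [79]
enqueue(28): [79, 28]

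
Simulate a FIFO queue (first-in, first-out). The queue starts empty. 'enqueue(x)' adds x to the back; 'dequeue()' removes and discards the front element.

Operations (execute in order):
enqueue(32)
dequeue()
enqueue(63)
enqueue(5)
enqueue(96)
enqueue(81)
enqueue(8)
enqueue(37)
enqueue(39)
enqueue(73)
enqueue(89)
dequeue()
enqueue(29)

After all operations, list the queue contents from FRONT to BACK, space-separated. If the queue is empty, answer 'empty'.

enqueue(32): [32]
dequeue(): []
enqueue(63): [63]
enqueue(5): [63, 5]
enqueue(96): [63, 5, 96]
enqueue(81): [63, 5, 96, 81]
enqueue(8): [63, 5, 96, 81, 8]
enqueue(37): [63, 5, 96, 81, 8, 37]
enqueue(39): [63, 5, 96, 81, 8, 37, 39]
enqueue(73): [63, 5, 96, 81, 8, 37, 39, 73]
enqueue(89): [63, 5, 96, 81, 8, 37, 39, 73, 89]
dequeue(): [5, 96, 81, 8, 37, 39, 73, 89]
enqueue(29): [5, 96, 81, 8, 37, 39, 73, 89, 29]

Answer: 5 96 81 8 37 39 73 89 29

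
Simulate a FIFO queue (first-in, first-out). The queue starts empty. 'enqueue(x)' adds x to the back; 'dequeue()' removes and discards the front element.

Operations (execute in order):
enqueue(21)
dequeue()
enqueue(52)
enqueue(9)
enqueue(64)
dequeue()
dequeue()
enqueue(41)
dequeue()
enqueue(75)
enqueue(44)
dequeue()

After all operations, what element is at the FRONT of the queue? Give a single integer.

Answer: 75

Derivation:
enqueue(21): queue = [21]
dequeue(): queue = []
enqueue(52): queue = [52]
enqueue(9): queue = [52, 9]
enqueue(64): queue = [52, 9, 64]
dequeue(): queue = [9, 64]
dequeue(): queue = [64]
enqueue(41): queue = [64, 41]
dequeue(): queue = [41]
enqueue(75): queue = [41, 75]
enqueue(44): queue = [41, 75, 44]
dequeue(): queue = [75, 44]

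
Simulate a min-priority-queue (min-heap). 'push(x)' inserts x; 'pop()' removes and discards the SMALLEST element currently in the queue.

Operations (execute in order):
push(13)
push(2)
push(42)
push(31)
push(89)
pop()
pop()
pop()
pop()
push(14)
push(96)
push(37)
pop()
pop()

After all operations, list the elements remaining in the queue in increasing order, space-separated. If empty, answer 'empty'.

push(13): heap contents = [13]
push(2): heap contents = [2, 13]
push(42): heap contents = [2, 13, 42]
push(31): heap contents = [2, 13, 31, 42]
push(89): heap contents = [2, 13, 31, 42, 89]
pop() → 2: heap contents = [13, 31, 42, 89]
pop() → 13: heap contents = [31, 42, 89]
pop() → 31: heap contents = [42, 89]
pop() → 42: heap contents = [89]
push(14): heap contents = [14, 89]
push(96): heap contents = [14, 89, 96]
push(37): heap contents = [14, 37, 89, 96]
pop() → 14: heap contents = [37, 89, 96]
pop() → 37: heap contents = [89, 96]

Answer: 89 96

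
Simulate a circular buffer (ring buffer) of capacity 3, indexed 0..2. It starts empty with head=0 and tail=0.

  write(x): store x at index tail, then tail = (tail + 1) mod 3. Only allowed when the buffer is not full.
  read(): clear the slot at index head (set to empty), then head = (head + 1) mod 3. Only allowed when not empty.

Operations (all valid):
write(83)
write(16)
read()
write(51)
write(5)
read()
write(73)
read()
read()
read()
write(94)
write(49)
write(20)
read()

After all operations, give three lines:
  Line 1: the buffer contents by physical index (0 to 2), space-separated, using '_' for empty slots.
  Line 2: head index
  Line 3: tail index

write(83): buf=[83 _ _], head=0, tail=1, size=1
write(16): buf=[83 16 _], head=0, tail=2, size=2
read(): buf=[_ 16 _], head=1, tail=2, size=1
write(51): buf=[_ 16 51], head=1, tail=0, size=2
write(5): buf=[5 16 51], head=1, tail=1, size=3
read(): buf=[5 _ 51], head=2, tail=1, size=2
write(73): buf=[5 73 51], head=2, tail=2, size=3
read(): buf=[5 73 _], head=0, tail=2, size=2
read(): buf=[_ 73 _], head=1, tail=2, size=1
read(): buf=[_ _ _], head=2, tail=2, size=0
write(94): buf=[_ _ 94], head=2, tail=0, size=1
write(49): buf=[49 _ 94], head=2, tail=1, size=2
write(20): buf=[49 20 94], head=2, tail=2, size=3
read(): buf=[49 20 _], head=0, tail=2, size=2

Answer: 49 20 _
0
2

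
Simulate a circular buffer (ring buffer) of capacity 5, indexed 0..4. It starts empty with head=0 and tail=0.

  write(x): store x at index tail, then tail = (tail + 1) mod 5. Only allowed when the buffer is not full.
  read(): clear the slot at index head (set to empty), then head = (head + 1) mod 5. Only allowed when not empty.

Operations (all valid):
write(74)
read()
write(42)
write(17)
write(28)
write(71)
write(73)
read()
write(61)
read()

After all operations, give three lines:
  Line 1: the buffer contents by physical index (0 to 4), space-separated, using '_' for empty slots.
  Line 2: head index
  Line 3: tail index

write(74): buf=[74 _ _ _ _], head=0, tail=1, size=1
read(): buf=[_ _ _ _ _], head=1, tail=1, size=0
write(42): buf=[_ 42 _ _ _], head=1, tail=2, size=1
write(17): buf=[_ 42 17 _ _], head=1, tail=3, size=2
write(28): buf=[_ 42 17 28 _], head=1, tail=4, size=3
write(71): buf=[_ 42 17 28 71], head=1, tail=0, size=4
write(73): buf=[73 42 17 28 71], head=1, tail=1, size=5
read(): buf=[73 _ 17 28 71], head=2, tail=1, size=4
write(61): buf=[73 61 17 28 71], head=2, tail=2, size=5
read(): buf=[73 61 _ 28 71], head=3, tail=2, size=4

Answer: 73 61 _ 28 71
3
2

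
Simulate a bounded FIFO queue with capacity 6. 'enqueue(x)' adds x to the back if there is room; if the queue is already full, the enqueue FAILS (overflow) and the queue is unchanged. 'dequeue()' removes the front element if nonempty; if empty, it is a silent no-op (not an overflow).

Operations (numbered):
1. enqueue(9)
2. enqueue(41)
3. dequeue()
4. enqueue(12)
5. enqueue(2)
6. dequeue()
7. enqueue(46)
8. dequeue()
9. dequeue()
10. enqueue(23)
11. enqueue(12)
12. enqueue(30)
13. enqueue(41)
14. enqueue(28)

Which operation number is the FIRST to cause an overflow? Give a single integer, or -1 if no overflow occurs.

Answer: -1

Derivation:
1. enqueue(9): size=1
2. enqueue(41): size=2
3. dequeue(): size=1
4. enqueue(12): size=2
5. enqueue(2): size=3
6. dequeue(): size=2
7. enqueue(46): size=3
8. dequeue(): size=2
9. dequeue(): size=1
10. enqueue(23): size=2
11. enqueue(12): size=3
12. enqueue(30): size=4
13. enqueue(41): size=5
14. enqueue(28): size=6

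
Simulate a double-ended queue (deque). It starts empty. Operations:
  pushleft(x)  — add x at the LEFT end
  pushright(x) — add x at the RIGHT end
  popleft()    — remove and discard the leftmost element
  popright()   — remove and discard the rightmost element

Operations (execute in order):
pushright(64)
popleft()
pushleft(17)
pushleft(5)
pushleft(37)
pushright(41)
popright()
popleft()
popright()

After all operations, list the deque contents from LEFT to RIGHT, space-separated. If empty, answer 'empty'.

pushright(64): [64]
popleft(): []
pushleft(17): [17]
pushleft(5): [5, 17]
pushleft(37): [37, 5, 17]
pushright(41): [37, 5, 17, 41]
popright(): [37, 5, 17]
popleft(): [5, 17]
popright(): [5]

Answer: 5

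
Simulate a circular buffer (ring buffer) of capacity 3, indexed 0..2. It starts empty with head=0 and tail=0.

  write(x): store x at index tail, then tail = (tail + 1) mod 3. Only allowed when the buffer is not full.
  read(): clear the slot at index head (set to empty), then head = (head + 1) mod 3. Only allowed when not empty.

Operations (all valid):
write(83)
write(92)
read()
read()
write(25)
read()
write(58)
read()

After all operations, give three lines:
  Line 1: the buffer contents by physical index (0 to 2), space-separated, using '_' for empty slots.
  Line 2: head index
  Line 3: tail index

write(83): buf=[83 _ _], head=0, tail=1, size=1
write(92): buf=[83 92 _], head=0, tail=2, size=2
read(): buf=[_ 92 _], head=1, tail=2, size=1
read(): buf=[_ _ _], head=2, tail=2, size=0
write(25): buf=[_ _ 25], head=2, tail=0, size=1
read(): buf=[_ _ _], head=0, tail=0, size=0
write(58): buf=[58 _ _], head=0, tail=1, size=1
read(): buf=[_ _ _], head=1, tail=1, size=0

Answer: _ _ _
1
1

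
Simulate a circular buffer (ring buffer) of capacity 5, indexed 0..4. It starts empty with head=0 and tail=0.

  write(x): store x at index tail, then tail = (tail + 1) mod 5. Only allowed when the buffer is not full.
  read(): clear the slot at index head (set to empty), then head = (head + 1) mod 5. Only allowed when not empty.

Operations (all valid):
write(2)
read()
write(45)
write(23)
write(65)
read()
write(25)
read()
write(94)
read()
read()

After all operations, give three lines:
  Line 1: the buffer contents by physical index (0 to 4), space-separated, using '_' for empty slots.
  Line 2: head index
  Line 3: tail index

write(2): buf=[2 _ _ _ _], head=0, tail=1, size=1
read(): buf=[_ _ _ _ _], head=1, tail=1, size=0
write(45): buf=[_ 45 _ _ _], head=1, tail=2, size=1
write(23): buf=[_ 45 23 _ _], head=1, tail=3, size=2
write(65): buf=[_ 45 23 65 _], head=1, tail=4, size=3
read(): buf=[_ _ 23 65 _], head=2, tail=4, size=2
write(25): buf=[_ _ 23 65 25], head=2, tail=0, size=3
read(): buf=[_ _ _ 65 25], head=3, tail=0, size=2
write(94): buf=[94 _ _ 65 25], head=3, tail=1, size=3
read(): buf=[94 _ _ _ 25], head=4, tail=1, size=2
read(): buf=[94 _ _ _ _], head=0, tail=1, size=1

Answer: 94 _ _ _ _
0
1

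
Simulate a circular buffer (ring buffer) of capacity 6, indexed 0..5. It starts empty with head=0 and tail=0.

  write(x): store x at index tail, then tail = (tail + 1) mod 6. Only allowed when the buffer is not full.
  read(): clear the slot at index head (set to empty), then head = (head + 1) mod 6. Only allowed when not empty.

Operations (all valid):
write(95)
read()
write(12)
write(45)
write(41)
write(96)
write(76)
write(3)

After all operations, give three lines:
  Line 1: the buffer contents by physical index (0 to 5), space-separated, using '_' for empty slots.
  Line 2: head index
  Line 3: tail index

write(95): buf=[95 _ _ _ _ _], head=0, tail=1, size=1
read(): buf=[_ _ _ _ _ _], head=1, tail=1, size=0
write(12): buf=[_ 12 _ _ _ _], head=1, tail=2, size=1
write(45): buf=[_ 12 45 _ _ _], head=1, tail=3, size=2
write(41): buf=[_ 12 45 41 _ _], head=1, tail=4, size=3
write(96): buf=[_ 12 45 41 96 _], head=1, tail=5, size=4
write(76): buf=[_ 12 45 41 96 76], head=1, tail=0, size=5
write(3): buf=[3 12 45 41 96 76], head=1, tail=1, size=6

Answer: 3 12 45 41 96 76
1
1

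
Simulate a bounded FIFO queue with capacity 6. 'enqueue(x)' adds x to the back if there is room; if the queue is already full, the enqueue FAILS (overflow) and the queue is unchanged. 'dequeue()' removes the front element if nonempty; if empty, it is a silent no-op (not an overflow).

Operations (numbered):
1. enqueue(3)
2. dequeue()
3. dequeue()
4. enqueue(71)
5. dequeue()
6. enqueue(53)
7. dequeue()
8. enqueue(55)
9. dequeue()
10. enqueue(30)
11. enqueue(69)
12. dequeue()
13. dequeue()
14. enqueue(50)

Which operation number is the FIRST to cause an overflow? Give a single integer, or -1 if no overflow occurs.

Answer: -1

Derivation:
1. enqueue(3): size=1
2. dequeue(): size=0
3. dequeue(): empty, no-op, size=0
4. enqueue(71): size=1
5. dequeue(): size=0
6. enqueue(53): size=1
7. dequeue(): size=0
8. enqueue(55): size=1
9. dequeue(): size=0
10. enqueue(30): size=1
11. enqueue(69): size=2
12. dequeue(): size=1
13. dequeue(): size=0
14. enqueue(50): size=1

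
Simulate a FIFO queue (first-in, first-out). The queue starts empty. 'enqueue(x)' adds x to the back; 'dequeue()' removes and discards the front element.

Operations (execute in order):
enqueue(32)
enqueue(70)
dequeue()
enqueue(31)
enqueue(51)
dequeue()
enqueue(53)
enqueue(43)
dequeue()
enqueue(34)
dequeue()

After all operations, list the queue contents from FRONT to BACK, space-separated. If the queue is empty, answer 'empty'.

enqueue(32): [32]
enqueue(70): [32, 70]
dequeue(): [70]
enqueue(31): [70, 31]
enqueue(51): [70, 31, 51]
dequeue(): [31, 51]
enqueue(53): [31, 51, 53]
enqueue(43): [31, 51, 53, 43]
dequeue(): [51, 53, 43]
enqueue(34): [51, 53, 43, 34]
dequeue(): [53, 43, 34]

Answer: 53 43 34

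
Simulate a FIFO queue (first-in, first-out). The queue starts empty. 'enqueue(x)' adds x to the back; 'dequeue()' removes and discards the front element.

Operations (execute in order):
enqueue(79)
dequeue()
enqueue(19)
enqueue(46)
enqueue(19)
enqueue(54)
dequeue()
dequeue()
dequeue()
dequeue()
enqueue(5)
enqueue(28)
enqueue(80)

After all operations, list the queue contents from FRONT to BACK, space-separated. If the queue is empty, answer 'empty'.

enqueue(79): [79]
dequeue(): []
enqueue(19): [19]
enqueue(46): [19, 46]
enqueue(19): [19, 46, 19]
enqueue(54): [19, 46, 19, 54]
dequeue(): [46, 19, 54]
dequeue(): [19, 54]
dequeue(): [54]
dequeue(): []
enqueue(5): [5]
enqueue(28): [5, 28]
enqueue(80): [5, 28, 80]

Answer: 5 28 80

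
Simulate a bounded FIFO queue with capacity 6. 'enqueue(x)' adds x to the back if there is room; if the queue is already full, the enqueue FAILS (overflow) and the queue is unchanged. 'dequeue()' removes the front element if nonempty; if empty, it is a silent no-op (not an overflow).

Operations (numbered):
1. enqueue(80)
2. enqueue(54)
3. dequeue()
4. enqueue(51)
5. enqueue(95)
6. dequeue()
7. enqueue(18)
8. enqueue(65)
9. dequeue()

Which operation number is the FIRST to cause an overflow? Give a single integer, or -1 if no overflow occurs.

1. enqueue(80): size=1
2. enqueue(54): size=2
3. dequeue(): size=1
4. enqueue(51): size=2
5. enqueue(95): size=3
6. dequeue(): size=2
7. enqueue(18): size=3
8. enqueue(65): size=4
9. dequeue(): size=3

Answer: -1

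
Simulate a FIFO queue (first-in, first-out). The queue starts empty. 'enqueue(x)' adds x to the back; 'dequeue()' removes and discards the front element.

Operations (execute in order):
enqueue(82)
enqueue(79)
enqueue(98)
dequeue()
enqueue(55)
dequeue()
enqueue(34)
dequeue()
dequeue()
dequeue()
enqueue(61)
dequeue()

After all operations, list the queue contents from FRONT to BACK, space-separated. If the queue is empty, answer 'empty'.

Answer: empty

Derivation:
enqueue(82): [82]
enqueue(79): [82, 79]
enqueue(98): [82, 79, 98]
dequeue(): [79, 98]
enqueue(55): [79, 98, 55]
dequeue(): [98, 55]
enqueue(34): [98, 55, 34]
dequeue(): [55, 34]
dequeue(): [34]
dequeue(): []
enqueue(61): [61]
dequeue(): []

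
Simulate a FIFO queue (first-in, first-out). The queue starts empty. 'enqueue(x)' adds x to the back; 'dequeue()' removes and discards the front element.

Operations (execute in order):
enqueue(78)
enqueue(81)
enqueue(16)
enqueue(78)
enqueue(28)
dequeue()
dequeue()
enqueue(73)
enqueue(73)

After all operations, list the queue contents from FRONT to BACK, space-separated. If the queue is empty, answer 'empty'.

enqueue(78): [78]
enqueue(81): [78, 81]
enqueue(16): [78, 81, 16]
enqueue(78): [78, 81, 16, 78]
enqueue(28): [78, 81, 16, 78, 28]
dequeue(): [81, 16, 78, 28]
dequeue(): [16, 78, 28]
enqueue(73): [16, 78, 28, 73]
enqueue(73): [16, 78, 28, 73, 73]

Answer: 16 78 28 73 73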